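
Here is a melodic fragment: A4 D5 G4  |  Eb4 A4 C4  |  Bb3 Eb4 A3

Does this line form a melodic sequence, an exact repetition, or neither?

neither

Note 3 of cell 2 is C4; if this were a sequence it would be D4. No unit length gives a consistent transposition pattern.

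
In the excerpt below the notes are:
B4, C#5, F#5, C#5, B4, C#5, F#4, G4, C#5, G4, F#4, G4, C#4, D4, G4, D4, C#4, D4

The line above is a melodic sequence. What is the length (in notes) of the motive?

6

Try groups of 6 (3 cells in 18 notes):
B4 C#5 F#5 C#5 B4 C#5 | F#4 G4 C#5 G4 F#4 G4 | C#4 D4 G4 D4 C#4 D4
Every group is a transposition down a 4th of the one before; no shorter unit works.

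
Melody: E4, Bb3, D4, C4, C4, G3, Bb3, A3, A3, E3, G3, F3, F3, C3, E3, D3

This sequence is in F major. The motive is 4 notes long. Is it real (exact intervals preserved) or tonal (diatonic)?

Every note is diatonic to F major.
Cell 1 has -6 semitones from note 1 to 2, but cell 2 has -5 — the interval quality changes while the contour stays the same, which is the hallmark of a tonal sequence.

tonal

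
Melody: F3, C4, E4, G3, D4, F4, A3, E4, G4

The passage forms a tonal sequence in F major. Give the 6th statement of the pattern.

Unit = 3 notes; the statements start on F3, G3, A3, moving up a 2nd each time.
Extending up a 2nd: Bb3 → C4 → D4.
So cell 6 is D4 A4 C5.

D4 A4 C5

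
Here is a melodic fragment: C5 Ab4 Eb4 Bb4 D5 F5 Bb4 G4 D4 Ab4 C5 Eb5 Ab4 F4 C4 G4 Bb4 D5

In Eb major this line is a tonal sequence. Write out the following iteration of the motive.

Unit = 6 notes; the statements start on C5, Bb4, Ab4, moving down a 2nd each time.
So cell 4 is G4 Eb4 Bb3 F4 Ab4 C5.

G4 Eb4 Bb3 F4 Ab4 C5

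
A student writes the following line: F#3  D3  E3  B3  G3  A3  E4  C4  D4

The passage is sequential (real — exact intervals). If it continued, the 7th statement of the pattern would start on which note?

The 3-note cells begin on F#3, B3, E4 — each up a 4th from the last.
Continuing: A4 → D5 → G5 → C6. Statement 7 starts on C6.

C6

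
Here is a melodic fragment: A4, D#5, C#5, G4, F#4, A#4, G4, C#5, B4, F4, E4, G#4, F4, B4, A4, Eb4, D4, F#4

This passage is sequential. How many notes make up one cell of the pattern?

6

There are 18 notes; a 6-note unit gives 3 cells:
A4 D#5 C#5 G4 F#4 A#4 | G4 C#5 B4 F4 E4 G#4 | F4 B4 A4 Eb4 D4 F#4
Every group is a transposition down a 2nd of the one before; no shorter unit works.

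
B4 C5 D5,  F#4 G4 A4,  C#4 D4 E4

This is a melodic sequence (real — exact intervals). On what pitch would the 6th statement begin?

The 3-note cells begin on B4, F#4, C#4 — each down a 4th from the last.
Extending the heads down a 4th: G#3 → D#3 → A#2.

A#2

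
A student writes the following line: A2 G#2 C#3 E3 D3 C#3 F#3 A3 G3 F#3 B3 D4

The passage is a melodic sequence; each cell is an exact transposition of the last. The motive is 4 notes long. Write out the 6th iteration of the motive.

Bb4 A4 D5 F5

The 4-note cells begin on A2, D3, G3 — each up a 4th from the last.
Extending up a 4th: C4 → F4 → Bb4.
From Bb4 the exact shape gives Bb4 A4 D5 F5.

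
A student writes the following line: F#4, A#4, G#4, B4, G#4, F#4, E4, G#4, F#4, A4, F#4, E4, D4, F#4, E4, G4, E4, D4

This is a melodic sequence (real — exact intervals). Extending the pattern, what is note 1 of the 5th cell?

Grouping in 6s, the 1st note of each cell is F#4, E4, D4.
Carrying that down a 2nd forward: C4 → Bb3.

Bb3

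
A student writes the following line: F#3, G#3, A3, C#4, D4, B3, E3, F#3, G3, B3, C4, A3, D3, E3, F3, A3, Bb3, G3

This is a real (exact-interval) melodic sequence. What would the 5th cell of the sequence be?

The 6-note cells begin on F#3, E3, D3 — each down a 2nd from the last.
Carrying on: C3 → Bb2.
So cell 5 is Bb2 C3 Db3 F3 Gb3 Eb3.

Bb2 C3 Db3 F3 Gb3 Eb3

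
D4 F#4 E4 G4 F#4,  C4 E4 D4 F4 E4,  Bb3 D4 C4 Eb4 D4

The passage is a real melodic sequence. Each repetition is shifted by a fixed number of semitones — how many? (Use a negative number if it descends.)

With a 5-note motive the entries are D4, C4, Bb3, each down a 2nd from the previous.
D4→C4 is 60 − 62 = -2 semitones.

-2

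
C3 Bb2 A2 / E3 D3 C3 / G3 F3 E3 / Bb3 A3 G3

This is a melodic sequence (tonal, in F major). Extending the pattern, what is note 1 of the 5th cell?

D4

Grouping in 3s, the 1st note of each cell is C3, E3, G3, Bb3.
Each moves up a 3rd; the next is D4.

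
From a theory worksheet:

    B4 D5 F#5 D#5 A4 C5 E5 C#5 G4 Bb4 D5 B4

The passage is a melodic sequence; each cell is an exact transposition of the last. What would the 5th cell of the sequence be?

Taking 4-note groups, the heads are B4, A4, G4: the pattern moves down a 2nd.
Extending down a 2nd: F4 → Eb4.
So cell 5 is Eb4 Gb4 Bb4 G4.

Eb4 Gb4 Bb4 G4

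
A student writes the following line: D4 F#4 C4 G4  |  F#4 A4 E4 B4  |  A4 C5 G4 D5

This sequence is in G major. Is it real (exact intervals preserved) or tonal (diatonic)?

tonal

Every note is diatonic to G major.
Cell 1 has +4 semitones from note 1 to 2, but cell 2 has +3 — the interval quality changes while the contour stays the same, which is the hallmark of a tonal sequence.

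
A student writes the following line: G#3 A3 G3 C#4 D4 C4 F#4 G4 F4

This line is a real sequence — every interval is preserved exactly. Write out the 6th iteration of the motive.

A5 Bb5 Ab5

With a 3-note motive the entries are G#3, C#4, F#4, each up a 4th from the previous.
Continuing the starts: B4 → E5 → A5.
Statement 6 starts on A5 and keeps the same exact contour: A5 Bb5 Ab5.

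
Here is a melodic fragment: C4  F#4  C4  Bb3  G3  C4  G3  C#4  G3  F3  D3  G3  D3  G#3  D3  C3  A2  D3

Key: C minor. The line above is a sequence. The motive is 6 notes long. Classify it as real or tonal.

Each cell has the same semitone pattern (6, -6, -2, -3, 5) — intervals are preserved exactly.
And F#4 lies outside C minor, so the sequence is real rather than tonal.

real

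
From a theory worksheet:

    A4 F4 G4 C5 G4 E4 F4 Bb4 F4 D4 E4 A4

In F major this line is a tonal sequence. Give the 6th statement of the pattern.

Taking 4-note groups, the heads are A4, G4, F4: the pattern moves down a 2nd.
Continuing the starts: E4 → D4 → C4.
So cell 6 is C4 A3 Bb3 E4.

C4 A3 Bb3 E4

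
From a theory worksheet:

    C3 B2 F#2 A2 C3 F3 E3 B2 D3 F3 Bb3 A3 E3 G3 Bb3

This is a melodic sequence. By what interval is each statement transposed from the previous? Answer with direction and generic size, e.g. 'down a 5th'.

up a 4th

With a 5-note motive the entries are C3, F3, Bb3, each up a 4th from the previous.
C3 to F3 is up a 4th.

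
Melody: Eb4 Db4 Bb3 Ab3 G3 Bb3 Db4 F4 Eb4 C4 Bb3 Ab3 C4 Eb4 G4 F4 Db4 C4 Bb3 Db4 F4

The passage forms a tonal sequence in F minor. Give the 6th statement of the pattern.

C5 Bb4 G4 F4 Eb4 G4 Bb4

The 7-note cells begin on Eb4, F4, G4 — each up a 2nd from the last.
Continuing the starts: Ab4 → Bb4 → C5.
Statement 6 starts on C5 and keeps the same diatonic contour: C5 Bb4 G4 F4 Eb4 G4 Bb4.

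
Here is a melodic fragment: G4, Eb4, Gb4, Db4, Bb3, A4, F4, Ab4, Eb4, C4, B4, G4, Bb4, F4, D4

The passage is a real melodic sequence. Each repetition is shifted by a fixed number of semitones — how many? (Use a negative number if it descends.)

2

The 5-note cells begin on G4, A4, B4 — each up a 2nd from the last.
G4 to A4 spans +2 semitones.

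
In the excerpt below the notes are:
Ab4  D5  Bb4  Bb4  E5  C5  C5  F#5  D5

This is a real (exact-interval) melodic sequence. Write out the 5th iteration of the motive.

The 3-note cells begin on Ab4, Bb4, C5 — each up a 2nd from the last.
Carrying on: D5 → E5.
Statement 5 starts on E5 and keeps the same exact contour: E5 A#5 F#5.

E5 A#5 F#5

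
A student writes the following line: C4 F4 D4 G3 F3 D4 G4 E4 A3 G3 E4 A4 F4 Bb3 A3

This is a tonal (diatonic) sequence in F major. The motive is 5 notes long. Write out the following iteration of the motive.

Unit = 5 notes; the statements start on C4, D4, E4, moving up a 2nd each time.
Statement 4 starts on F4 and keeps the same diatonic contour: F4 Bb4 G4 C4 Bb3.

F4 Bb4 G4 C4 Bb3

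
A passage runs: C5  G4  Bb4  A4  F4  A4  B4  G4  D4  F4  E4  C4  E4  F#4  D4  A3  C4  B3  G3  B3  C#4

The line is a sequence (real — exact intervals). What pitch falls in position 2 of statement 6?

The unit is 7 notes. Position-2 pitches of the 3 shown cells: G4, D4, A3.
Carrying that down a 4th forward: E3 → B2 → F#2.

F#2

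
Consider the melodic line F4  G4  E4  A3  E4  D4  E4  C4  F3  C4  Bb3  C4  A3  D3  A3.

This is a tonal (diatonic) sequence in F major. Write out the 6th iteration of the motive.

With a 5-note motive the entries are F4, D4, Bb3, each down a 3rd from the previous.
Extending down a 3rd: G3 → E3 → C3.
Statement 6 starts on C3 and keeps the same diatonic contour: C3 D3 Bb2 E2 Bb2.

C3 D3 Bb2 E2 Bb2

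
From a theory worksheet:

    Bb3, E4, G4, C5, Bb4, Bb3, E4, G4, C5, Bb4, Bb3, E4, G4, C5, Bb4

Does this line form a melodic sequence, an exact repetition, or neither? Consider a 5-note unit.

repetition

Each 5-note cell is identical (Bb3 E4 G4 C5 Bb4), restated at the same pitch.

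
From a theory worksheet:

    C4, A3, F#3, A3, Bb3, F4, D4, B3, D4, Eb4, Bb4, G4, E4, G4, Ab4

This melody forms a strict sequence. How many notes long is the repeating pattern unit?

15 notes total. Splitting into 3 groups of 5:
C4 A3 F#3 A3 Bb3 | F4 D4 B3 D4 Eb4 | Bb4 G4 E4 G4 Ab4
That's a consistent up a 4th shift per cell, and no other grouping gives one.

5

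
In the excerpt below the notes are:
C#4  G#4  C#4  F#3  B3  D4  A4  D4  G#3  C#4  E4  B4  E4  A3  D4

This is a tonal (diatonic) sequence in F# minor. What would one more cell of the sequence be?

With a 5-note motive the entries are C#4, D4, E4, each up a 2nd from the previous.
From F#4 the diatonic shape gives F#4 C#5 F#4 B3 E4.

F#4 C#5 F#4 B3 E4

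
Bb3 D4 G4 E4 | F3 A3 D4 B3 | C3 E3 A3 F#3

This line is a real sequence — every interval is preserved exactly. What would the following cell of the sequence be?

The 4-note cells begin on Bb3, F3, C3 — each down a 4th from the last.
From G2 the exact shape gives G2 B2 E3 C#3.

G2 B2 E3 C#3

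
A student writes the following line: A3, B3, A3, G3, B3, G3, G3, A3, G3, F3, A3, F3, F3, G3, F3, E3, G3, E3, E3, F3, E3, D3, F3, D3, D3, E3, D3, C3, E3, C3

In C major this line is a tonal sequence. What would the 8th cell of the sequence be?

A2 B2 A2 G2 B2 G2

With a 6-note motive the entries are A3, G3, F3, E3, D3, each down a 2nd from the previous.
Extending down a 2nd: C3 → B2 → A2.
So cell 8 is A2 B2 A2 G2 B2 G2.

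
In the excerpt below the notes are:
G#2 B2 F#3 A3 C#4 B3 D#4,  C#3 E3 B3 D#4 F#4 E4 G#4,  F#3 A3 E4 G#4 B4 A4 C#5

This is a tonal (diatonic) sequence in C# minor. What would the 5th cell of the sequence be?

E4 G#4 D#5 F#5 A5 G#5 B5

With a 7-note motive the entries are G#2, C#3, F#3, each up a 4th from the previous.
Continuing the starts: B3 → E4.
So cell 5 is E4 G#4 D#5 F#5 A5 G#5 B5.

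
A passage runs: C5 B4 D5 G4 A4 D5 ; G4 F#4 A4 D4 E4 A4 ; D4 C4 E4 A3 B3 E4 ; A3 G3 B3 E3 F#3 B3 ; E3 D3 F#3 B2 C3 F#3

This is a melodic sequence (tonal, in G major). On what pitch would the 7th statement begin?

Unit = 6 notes; the statements start on C5, G4, D4, A3, E3, moving down a 4th each time.
Continuing: B2 → F#2. Statement 7 starts on F#2.

F#2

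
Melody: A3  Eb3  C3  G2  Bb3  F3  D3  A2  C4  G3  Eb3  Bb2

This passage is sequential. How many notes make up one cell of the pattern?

Try groups of 4 (3 cells in 12 notes):
A3 Eb3 C3 G2 | Bb3 F3 D3 A2 | C4 G3 Eb3 Bb2
That's a consistent up a 2nd shift per cell, and no other grouping gives one.

4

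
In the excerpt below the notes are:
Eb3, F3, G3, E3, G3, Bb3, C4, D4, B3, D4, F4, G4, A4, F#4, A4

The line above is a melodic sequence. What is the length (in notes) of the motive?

15 notes total. Splitting into 3 groups of 5:
Eb3 F3 G3 E3 G3 | Bb3 C4 D4 B3 D4 | F4 G4 A4 F#4 A4
Each cell is the previous one up a 5th — so the unit is 5 notes.

5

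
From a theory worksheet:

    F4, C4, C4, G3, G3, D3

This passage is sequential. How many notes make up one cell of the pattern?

Try groups of 2 (3 cells in 6 notes):
F4 C4 | C4 G3 | G3 D3
That's a consistent down a 4th shift per cell, and no other grouping gives one.

2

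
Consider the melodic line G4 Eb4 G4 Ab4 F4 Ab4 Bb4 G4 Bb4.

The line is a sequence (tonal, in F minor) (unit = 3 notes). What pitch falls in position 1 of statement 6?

Eb5

Grouping in 3s, the 1st note of each cell is G4, Ab4, Bb4.
Extending up a 2nd: C5 → Db5 → Eb5.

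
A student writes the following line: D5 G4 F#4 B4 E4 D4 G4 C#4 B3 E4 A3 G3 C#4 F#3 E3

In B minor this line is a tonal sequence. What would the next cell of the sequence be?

The 3-note cells begin on D5, B4, G4, E4, C#4 — each down a 3rd from the last.
Statement 6 starts on A3 and keeps the same diatonic contour: A3 D3 C#3.

A3 D3 C#3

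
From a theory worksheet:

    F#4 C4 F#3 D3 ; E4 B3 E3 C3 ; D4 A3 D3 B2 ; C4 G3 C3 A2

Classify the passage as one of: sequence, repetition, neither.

sequence

Each 4-note cell is the previous one transposed down a 2nd.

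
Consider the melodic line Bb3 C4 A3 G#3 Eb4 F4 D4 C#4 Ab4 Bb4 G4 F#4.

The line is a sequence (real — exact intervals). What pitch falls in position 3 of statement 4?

Grouping in 4s, the 3rd note of each cell is A3, D4, G4.
One more up a 4th gives C5.

C5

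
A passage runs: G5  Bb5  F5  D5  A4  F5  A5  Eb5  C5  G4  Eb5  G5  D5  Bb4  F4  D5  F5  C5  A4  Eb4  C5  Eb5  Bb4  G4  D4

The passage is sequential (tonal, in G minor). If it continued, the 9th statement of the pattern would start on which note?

F4

Unit = 5 notes; the statements start on G5, F5, Eb5, D5, C5, moving down a 2nd each time.
Extending the heads down a 2nd: Bb4 → A4 → G4 → F4.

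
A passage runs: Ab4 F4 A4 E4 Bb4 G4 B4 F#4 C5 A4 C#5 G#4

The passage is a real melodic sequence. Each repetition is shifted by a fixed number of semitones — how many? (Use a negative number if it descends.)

Unit = 4 notes; the statements start on Ab4, Bb4, C5, moving up a 2nd each time.
Ab4 to Bb4 spans +2 semitones.

2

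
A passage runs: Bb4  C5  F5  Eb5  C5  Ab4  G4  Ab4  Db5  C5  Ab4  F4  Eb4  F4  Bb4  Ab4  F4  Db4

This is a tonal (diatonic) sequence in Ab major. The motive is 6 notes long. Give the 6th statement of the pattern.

F3 G3 C4 Bb3 G3 Eb3

Unit = 6 notes; the statements start on Bb4, G4, Eb4, moving down a 3rd each time.
Extending down a 3rd: C4 → Ab3 → F3.
From F3 the diatonic shape gives F3 G3 C4 Bb3 G3 Eb3.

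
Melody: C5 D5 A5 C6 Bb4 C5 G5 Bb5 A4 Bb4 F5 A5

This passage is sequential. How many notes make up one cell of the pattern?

There are 12 notes; a 4-note unit gives 3 cells:
C5 D5 A5 C6 | Bb4 C5 G5 Bb5 | A4 Bb4 F5 A5
That's a consistent down a 2nd shift per cell, and no other grouping gives one.

4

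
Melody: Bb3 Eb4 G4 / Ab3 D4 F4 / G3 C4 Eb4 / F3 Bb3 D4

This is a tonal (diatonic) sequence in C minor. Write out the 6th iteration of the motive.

D3 G3 Bb3

Unit = 3 notes; the statements start on Bb3, Ab3, G3, F3, moving down a 2nd each time.
Carrying on: Eb3 → D3.
So cell 6 is D3 G3 Bb3.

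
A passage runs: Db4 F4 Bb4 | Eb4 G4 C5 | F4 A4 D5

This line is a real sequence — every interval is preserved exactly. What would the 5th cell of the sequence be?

A4 C#5 F#5

With a 3-note motive the entries are Db4, Eb4, F4, each up a 2nd from the previous.
Carrying on: G4 → A4.
So cell 5 is A4 C#5 F#5.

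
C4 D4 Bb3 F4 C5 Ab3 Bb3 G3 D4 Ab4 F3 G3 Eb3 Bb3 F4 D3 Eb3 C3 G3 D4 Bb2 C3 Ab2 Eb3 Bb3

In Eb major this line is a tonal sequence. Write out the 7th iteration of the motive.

Unit = 5 notes; the statements start on C4, Ab3, F3, D3, Bb2, moving down a 3rd each time.
Continuing the starts: G2 → Eb2.
So cell 7 is Eb2 F2 D2 Ab2 Eb3.

Eb2 F2 D2 Ab2 Eb3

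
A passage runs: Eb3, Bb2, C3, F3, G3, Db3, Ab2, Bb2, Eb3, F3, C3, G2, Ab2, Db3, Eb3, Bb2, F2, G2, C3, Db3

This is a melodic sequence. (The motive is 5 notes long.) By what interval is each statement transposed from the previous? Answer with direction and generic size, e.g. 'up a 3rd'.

Unit = 5 notes; the statements start on Eb3, Db3, C3, Bb2, moving down a 2nd each time.
Eb3 to Db3 is down a 2nd.

down a 2nd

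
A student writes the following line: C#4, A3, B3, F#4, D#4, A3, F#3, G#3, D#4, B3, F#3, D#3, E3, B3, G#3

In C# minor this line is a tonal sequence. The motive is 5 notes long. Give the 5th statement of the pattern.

B2 G#2 A2 E3 C#3

The 5-note cells begin on C#4, A3, F#3 — each down a 3rd from the last.
Continuing the starts: D#3 → B2.
So cell 5 is B2 G#2 A2 E3 C#3.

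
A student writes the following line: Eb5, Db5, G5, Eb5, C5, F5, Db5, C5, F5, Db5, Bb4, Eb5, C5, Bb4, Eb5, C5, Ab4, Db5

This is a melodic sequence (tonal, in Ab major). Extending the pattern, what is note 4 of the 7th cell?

With 6-note cells, note 4 of each statement runs Eb5, Db5, C5.
Carrying that down a 2nd forward: Bb4 → Ab4 → G4 → F4.

F4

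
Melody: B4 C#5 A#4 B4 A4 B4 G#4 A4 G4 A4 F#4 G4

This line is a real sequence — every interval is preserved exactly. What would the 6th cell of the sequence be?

The 4-note cells begin on B4, A4, G4 — each down a 2nd from the last.
Continuing the starts: F4 → Eb4 → Db4.
So cell 6 is Db4 Eb4 C4 Db4.

Db4 Eb4 C4 Db4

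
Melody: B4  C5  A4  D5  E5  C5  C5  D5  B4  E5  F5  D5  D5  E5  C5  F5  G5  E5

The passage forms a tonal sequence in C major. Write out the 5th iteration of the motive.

With a 6-note motive the entries are B4, C5, D5, each up a 2nd from the previous.
Continuing the starts: E5 → F5.
From F5 the diatonic shape gives F5 G5 E5 A5 B5 G5.

F5 G5 E5 A5 B5 G5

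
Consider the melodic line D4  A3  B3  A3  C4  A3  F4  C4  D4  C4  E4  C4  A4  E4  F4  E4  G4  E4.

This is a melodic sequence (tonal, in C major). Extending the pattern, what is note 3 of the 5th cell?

C5

The unit is 6 notes. Position-3 pitches of the 3 shown cells: B3, D4, F4.
Extending up a 3rd: A4 → C5.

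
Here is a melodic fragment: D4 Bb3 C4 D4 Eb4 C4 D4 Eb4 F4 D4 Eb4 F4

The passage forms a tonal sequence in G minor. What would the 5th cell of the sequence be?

With a 4-note motive the entries are D4, Eb4, F4, each up a 2nd from the previous.
Carrying on: G4 → A4.
So cell 5 is A4 F4 G4 A4.

A4 F4 G4 A4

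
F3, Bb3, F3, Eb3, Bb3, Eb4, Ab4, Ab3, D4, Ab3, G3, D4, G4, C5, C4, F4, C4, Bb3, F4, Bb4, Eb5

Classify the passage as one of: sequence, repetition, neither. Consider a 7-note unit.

Each 7-note cell is the previous one transposed up a 3rd.

sequence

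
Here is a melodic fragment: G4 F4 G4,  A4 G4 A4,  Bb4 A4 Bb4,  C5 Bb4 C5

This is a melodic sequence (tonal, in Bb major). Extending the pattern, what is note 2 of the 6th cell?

The unit is 3 notes. Position-2 pitches of the 4 shown cells: F4, G4, A4, Bb4.
Carrying that up a 2nd forward: C5 → D5.

D5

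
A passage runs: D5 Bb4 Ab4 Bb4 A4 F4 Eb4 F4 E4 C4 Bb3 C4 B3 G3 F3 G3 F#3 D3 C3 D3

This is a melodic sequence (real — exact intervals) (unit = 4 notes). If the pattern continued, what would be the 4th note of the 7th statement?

The unit is 4 notes. Position-4 pitches of the 5 shown cells: Bb4, F4, C4, G3, D3.
Each moves down a 4th. Continuing: A2 → E2.

E2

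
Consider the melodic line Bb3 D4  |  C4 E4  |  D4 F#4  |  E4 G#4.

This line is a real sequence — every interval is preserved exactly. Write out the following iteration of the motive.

F#4 A#4

With a 2-note motive the entries are Bb3, C4, D4, E4, each up a 2nd from the previous.
Statement 5 starts on F#4 and keeps the same exact contour: F#4 A#4.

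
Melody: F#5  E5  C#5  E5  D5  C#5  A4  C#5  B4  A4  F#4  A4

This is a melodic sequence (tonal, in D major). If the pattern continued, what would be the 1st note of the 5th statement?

E4

With 4-note cells, note 1 of each statement runs F#5, D5, B4.
Carrying that down a 3rd forward: G4 → E4.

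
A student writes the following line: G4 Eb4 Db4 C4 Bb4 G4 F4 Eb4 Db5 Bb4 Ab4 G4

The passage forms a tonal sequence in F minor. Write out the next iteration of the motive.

F5 Db5 C5 Bb4

The 4-note cells begin on G4, Bb4, Db5 — each up a 3rd from the last.
So cell 4 is F5 Db5 C5 Bb4.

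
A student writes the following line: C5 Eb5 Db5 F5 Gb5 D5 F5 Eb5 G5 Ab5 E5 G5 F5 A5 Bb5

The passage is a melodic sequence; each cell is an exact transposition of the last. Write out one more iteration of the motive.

Unit = 5 notes; the statements start on C5, D5, E5, moving up a 2nd each time.
Statement 4 starts on F#5 and keeps the same exact contour: F#5 A5 G5 B5 C6.

F#5 A5 G5 B5 C6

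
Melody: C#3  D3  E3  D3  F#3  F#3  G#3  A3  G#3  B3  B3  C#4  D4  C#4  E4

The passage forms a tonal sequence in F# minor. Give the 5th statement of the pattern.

A4 B4 C#5 B4 D5

Taking 5-note groups, the heads are C#3, F#3, B3: the pattern moves up a 4th.
Continuing the starts: E4 → A4.
From A4 the diatonic shape gives A4 B4 C#5 B4 D5.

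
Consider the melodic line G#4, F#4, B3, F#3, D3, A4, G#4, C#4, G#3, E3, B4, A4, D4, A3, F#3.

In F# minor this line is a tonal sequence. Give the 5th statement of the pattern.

Unit = 5 notes; the statements start on G#4, A4, B4, moving up a 2nd each time.
Continuing the starts: C#5 → D5.
So cell 5 is D5 C#5 F#4 C#4 A3.

D5 C#5 F#4 C#4 A3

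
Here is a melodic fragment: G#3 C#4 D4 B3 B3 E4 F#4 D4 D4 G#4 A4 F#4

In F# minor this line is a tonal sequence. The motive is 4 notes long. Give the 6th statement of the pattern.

Unit = 4 notes; the statements start on G#3, B3, D4, moving up a 3rd each time.
Carrying on: F#4 → A4 → C#5.
Statement 6 starts on C#5 and keeps the same diatonic contour: C#5 F#5 G#5 E5.

C#5 F#5 G#5 E5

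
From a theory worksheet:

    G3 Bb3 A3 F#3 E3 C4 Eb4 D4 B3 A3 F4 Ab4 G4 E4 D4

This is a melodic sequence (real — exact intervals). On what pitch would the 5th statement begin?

Eb5

With a 5-note motive the entries are G3, C4, F4, each up a 4th from the previous.
Continuing: Bb4 → Eb5. Statement 5 starts on Eb5.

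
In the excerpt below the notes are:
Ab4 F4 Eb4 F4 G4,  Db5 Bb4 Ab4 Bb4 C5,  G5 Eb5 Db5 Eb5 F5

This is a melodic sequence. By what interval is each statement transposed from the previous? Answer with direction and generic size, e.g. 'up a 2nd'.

up a 4th

Taking 5-note groups, the heads are Ab4, Db5, G5: the pattern moves up a 4th.
From Ab4 to Db5: up a 4th.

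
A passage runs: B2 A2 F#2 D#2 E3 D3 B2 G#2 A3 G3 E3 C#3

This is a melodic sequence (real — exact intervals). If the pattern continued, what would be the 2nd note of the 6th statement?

Grouping in 4s, the 2nd note of each cell is A2, D3, G3.
Carrying that up a 4th forward: C4 → F4 → Bb4.

Bb4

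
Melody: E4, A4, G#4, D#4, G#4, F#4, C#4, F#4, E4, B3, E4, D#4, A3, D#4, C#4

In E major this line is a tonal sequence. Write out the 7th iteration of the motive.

The 3-note cells begin on E4, D#4, C#4, B3, A3 — each down a 2nd from the last.
Carrying on: G#3 → F#3.
From F#3 the diatonic shape gives F#3 B3 A3.

F#3 B3 A3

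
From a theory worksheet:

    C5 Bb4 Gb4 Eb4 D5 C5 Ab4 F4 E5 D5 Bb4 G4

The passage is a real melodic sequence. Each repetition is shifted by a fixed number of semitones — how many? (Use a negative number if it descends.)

2

Unit = 4 notes; the statements start on C5, D5, E5, moving up a 2nd each time.
Counting half-steps from C5 to D5: 2.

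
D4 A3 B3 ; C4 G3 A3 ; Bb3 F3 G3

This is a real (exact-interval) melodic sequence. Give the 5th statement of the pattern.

Gb3 Db3 Eb3

Unit = 3 notes; the statements start on D4, C4, Bb3, moving down a 2nd each time.
Carrying on: Ab3 → Gb3.
Statement 5 starts on Gb3 and keeps the same exact contour: Gb3 Db3 Eb3.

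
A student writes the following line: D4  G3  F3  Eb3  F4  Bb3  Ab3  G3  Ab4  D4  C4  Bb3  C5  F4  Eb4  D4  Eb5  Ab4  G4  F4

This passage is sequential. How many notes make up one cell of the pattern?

There are 20 notes; a 4-note unit gives 5 cells:
D4 G3 F3 Eb3 | F4 Bb3 Ab3 G3 | Ab4 D4 C4 Bb3 | C5 F4 Eb4 D4 | Eb5 Ab4 G4 F4
Each cell is the previous one up a 3rd — so the unit is 4 notes.

4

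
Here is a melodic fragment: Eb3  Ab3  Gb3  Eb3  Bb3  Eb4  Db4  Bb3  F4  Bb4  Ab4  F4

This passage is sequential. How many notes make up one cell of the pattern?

4

Try groups of 4 (3 cells in 12 notes):
Eb3 Ab3 Gb3 Eb3 | Bb3 Eb4 Db4 Bb3 | F4 Bb4 Ab4 F4
Every group is a transposition up a 5th of the one before; no shorter unit works.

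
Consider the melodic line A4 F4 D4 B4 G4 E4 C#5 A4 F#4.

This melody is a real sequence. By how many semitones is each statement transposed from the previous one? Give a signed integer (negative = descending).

2

Taking 3-note groups, the heads are A4, B4, C#5: the pattern moves up a 2nd.
A4→B4 is 71 − 69 = 2 semitones.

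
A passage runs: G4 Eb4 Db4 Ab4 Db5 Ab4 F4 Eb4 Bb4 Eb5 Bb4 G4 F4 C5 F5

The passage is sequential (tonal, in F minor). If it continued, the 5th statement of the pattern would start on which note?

With a 5-note motive the entries are G4, Ab4, Bb4, each up a 2nd from the previous.
Extending the heads up a 2nd: C5 → Db5.

Db5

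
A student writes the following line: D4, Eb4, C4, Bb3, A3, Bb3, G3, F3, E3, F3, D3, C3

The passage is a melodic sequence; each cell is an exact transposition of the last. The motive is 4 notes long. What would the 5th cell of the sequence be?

F#2 G2 E2 D2

With a 4-note motive the entries are D4, A3, E3, each down a 4th from the previous.
Continuing the starts: B2 → F#2.
So cell 5 is F#2 G2 E2 D2.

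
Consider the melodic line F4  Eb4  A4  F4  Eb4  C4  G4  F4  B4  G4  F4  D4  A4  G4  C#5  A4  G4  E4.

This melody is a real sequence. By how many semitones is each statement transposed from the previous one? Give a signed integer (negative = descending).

2

Unit = 6 notes; the statements start on F4, G4, A4, moving up a 2nd each time.
Counting half-steps from F4 to G4: 2.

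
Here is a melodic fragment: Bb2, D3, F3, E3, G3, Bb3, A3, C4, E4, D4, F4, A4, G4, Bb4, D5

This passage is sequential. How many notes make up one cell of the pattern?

3

Try groups of 3 (5 cells in 15 notes):
Bb2 D3 F3 | E3 G3 Bb3 | A3 C4 E4 | D4 F4 A4 | G4 Bb4 D5
Each cell is the previous one up a 4th — so the unit is 3 notes.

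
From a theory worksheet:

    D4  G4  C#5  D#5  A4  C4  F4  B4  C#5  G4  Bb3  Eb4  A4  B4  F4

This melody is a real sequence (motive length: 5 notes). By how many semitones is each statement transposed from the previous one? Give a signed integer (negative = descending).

Unit = 5 notes; the statements start on D4, C4, Bb3, moving down a 2nd each time.
D4→C4 is 60 − 62 = -2 semitones.

-2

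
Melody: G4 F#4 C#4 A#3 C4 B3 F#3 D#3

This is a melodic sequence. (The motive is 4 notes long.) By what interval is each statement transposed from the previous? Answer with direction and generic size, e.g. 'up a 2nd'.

Unit = 4 notes; the statements start on G4, C4, moving down a 5th each time.
From G4 to C4: down a 5th.

down a 5th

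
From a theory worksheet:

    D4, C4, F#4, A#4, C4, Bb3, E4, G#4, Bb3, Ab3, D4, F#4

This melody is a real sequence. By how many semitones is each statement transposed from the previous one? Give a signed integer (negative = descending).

With a 4-note motive the entries are D4, C4, Bb3, each down a 2nd from the previous.
D4→C4 is 60 − 62 = -2 semitones.

-2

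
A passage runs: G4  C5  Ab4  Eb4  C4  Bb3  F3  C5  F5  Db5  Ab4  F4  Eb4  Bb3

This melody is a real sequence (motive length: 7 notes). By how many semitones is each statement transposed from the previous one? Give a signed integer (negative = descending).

The 7-note cells begin on G4, C5 — each up a 4th from the last.
G4 to C5 spans +5 semitones.

5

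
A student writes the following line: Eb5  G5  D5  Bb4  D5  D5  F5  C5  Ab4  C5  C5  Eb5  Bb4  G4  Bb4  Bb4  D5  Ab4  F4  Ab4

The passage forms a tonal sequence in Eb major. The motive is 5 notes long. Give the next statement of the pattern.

Ab4 C5 G4 Eb4 G4

Taking 5-note groups, the heads are Eb5, D5, C5, Bb4: the pattern moves down a 2nd.
From Ab4 the diatonic shape gives Ab4 C5 G4 Eb4 G4.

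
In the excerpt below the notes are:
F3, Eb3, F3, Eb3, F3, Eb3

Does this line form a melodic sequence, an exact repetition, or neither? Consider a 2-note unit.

repetition

Each 2-note cell is identical (F3 Eb3), restated at the same pitch.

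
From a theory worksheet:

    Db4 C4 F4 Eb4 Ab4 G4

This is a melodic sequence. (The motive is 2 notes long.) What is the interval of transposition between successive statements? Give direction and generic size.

up a 3rd

Unit = 2 notes; the statements start on Db4, F4, Ab4, moving up a 3rd each time.
From Db4 to F4: up a 3rd.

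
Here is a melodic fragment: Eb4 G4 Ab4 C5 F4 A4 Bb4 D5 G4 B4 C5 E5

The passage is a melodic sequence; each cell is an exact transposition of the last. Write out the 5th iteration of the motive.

Unit = 4 notes; the statements start on Eb4, F4, G4, moving up a 2nd each time.
Extending up a 2nd: A4 → B4.
So cell 5 is B4 D#5 E5 G#5.

B4 D#5 E5 G#5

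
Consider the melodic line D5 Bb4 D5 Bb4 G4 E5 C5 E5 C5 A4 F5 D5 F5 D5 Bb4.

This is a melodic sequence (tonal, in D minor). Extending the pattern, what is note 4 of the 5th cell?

Grouping in 5s, the 4th note of each cell is Bb4, C5, D5.
Extending up a 2nd: E5 → F5.

F5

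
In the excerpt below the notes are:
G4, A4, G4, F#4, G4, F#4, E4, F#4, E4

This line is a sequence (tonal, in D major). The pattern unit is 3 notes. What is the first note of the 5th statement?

C#4

The 3-note cells begin on G4, F#4, E4 — each down a 2nd from the last.
Continuing: D4 → C#4. Statement 5 starts on C#4.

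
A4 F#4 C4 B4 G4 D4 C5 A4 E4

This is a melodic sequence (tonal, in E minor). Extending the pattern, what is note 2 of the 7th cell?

With 3-note cells, note 2 of each statement runs F#4, G4, A4.
Each moves up a 2nd. Continuing: B4 → C5 → D5 → E5.

E5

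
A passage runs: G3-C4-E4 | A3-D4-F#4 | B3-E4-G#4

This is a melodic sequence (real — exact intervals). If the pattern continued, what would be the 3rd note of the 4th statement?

A#4

The unit is 3 notes. Position-3 pitches of the 3 shown cells: E4, F#4, G#4.
One more up a 2nd gives A#4.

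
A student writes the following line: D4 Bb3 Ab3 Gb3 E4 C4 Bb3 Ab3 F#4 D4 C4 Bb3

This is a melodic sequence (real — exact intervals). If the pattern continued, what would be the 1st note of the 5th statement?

With 4-note cells, note 1 of each statement runs D4, E4, F#4.
Extending up a 2nd: G#4 → A#4.

A#4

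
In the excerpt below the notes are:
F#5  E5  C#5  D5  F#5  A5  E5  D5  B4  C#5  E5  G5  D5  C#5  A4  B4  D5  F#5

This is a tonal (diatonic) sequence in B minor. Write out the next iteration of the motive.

C#5 B4 G4 A4 C#5 E5

The 6-note cells begin on F#5, E5, D5 — each down a 2nd from the last.
From C#5 the diatonic shape gives C#5 B4 G4 A4 C#5 E5.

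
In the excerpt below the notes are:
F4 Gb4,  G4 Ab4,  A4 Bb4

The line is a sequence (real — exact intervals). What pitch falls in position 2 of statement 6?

With 2-note cells, note 2 of each statement runs Gb4, Ab4, Bb4.
Extending up a 2nd: C5 → D5 → E5.

E5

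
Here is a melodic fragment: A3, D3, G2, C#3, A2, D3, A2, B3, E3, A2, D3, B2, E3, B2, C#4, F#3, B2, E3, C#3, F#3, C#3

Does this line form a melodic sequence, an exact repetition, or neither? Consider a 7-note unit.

Each 7-note cell is the previous one transposed up a 2nd.

sequence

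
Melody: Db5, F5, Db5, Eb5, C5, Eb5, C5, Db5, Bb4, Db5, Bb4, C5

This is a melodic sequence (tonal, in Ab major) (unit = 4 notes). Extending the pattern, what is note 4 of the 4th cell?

Grouping in 4s, the 4th note of each cell is Eb5, Db5, C5.
Each moves down a 2nd; the next is Bb4.

Bb4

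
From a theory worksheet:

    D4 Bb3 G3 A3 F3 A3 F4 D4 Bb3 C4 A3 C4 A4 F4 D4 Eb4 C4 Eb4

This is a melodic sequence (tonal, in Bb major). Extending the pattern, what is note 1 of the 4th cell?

Grouping in 6s, the 1st note of each cell is D4, F4, A4.
Each moves up a 3rd; the next is C5.

C5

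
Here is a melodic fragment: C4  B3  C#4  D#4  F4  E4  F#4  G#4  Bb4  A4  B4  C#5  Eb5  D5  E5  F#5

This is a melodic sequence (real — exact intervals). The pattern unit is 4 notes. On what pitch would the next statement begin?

With a 4-note motive the entries are C4, F4, Bb4, Eb5, each up a 4th from the previous.
One more step up a 4th gives Ab5.

Ab5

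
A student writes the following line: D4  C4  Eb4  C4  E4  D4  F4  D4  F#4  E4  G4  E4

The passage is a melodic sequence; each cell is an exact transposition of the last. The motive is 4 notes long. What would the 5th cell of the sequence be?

Taking 4-note groups, the heads are D4, E4, F#4: the pattern moves up a 2nd.
Continuing the starts: G#4 → A#4.
From A#4 the exact shape gives A#4 G#4 B4 G#4.

A#4 G#4 B4 G#4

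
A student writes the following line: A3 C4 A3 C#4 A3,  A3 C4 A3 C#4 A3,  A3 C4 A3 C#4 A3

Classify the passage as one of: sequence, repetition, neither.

repetition

Each 5-note cell is identical (A3 C4 A3 C#4 A3), restated at the same pitch.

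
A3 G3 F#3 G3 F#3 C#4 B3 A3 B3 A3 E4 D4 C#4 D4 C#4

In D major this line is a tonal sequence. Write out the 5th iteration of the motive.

B4 A4 G4 A4 G4

With a 5-note motive the entries are A3, C#4, E4, each up a 3rd from the previous.
Carrying on: G4 → B4.
So cell 5 is B4 A4 G4 A4 G4.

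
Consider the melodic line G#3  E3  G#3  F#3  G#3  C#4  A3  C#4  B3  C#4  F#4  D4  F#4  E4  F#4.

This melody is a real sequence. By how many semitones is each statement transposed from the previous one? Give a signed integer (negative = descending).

5

Taking 5-note groups, the heads are G#3, C#4, F#4: the pattern moves up a 4th.
Counting half-steps from G#3 to C#4: 5.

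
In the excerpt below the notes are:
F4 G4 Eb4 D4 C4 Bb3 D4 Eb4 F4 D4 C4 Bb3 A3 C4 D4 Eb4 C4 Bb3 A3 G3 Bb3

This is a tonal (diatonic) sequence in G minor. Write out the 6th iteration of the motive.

With a 7-note motive the entries are F4, Eb4, D4, each down a 2nd from the previous.
Carrying on: C4 → Bb3 → A3.
Statement 6 starts on A3 and keeps the same diatonic contour: A3 Bb3 G3 F3 Eb3 D3 F3.

A3 Bb3 G3 F3 Eb3 D3 F3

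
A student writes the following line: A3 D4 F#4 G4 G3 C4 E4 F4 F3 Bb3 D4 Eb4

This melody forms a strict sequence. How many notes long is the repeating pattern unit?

4

Try groups of 4 (3 cells in 12 notes):
A3 D4 F#4 G4 | G3 C4 E4 F4 | F3 Bb3 D4 Eb4
Each cell is the previous one down a 2nd — so the unit is 4 notes.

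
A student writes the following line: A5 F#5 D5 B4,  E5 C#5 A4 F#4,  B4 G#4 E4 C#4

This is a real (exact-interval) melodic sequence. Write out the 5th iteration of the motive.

C#4 A#3 F#3 D#3

With a 4-note motive the entries are A5, E5, B4, each down a 4th from the previous.
Extending down a 4th: F#4 → C#4.
Statement 5 starts on C#4 and keeps the same exact contour: C#4 A#3 F#3 D#3.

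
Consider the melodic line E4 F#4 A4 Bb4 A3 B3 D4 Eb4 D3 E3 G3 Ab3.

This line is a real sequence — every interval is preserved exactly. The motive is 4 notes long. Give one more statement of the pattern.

With a 4-note motive the entries are E4, A3, D3, each down a 5th from the previous.
Statement 4 starts on G2 and keeps the same exact contour: G2 A2 C3 Db3.

G2 A2 C3 Db3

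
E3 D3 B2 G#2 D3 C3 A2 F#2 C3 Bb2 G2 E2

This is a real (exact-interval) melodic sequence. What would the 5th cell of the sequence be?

Ab2 Gb2 Eb2 C2

The 4-note cells begin on E3, D3, C3 — each down a 2nd from the last.
Continuing the starts: Bb2 → Ab2.
From Ab2 the exact shape gives Ab2 Gb2 Eb2 C2.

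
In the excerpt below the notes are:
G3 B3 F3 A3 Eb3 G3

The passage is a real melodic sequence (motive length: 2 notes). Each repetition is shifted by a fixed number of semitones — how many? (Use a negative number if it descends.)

-2

The 2-note cells begin on G3, F3, Eb3 — each down a 2nd from the last.
G3 to F3 spans -2 semitones.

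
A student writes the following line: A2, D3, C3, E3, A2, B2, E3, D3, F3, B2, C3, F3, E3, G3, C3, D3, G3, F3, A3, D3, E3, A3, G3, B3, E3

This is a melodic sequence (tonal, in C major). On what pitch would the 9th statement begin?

B3

With a 5-note motive the entries are A2, B2, C3, D3, E3, each up a 2nd from the previous.
Extending the heads up a 2nd: F3 → G3 → A3 → B3.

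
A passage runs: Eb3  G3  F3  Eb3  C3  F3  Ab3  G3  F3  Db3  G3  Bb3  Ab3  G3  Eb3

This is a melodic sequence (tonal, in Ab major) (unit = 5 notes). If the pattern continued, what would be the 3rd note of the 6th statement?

Db4

The unit is 5 notes. Position-3 pitches of the 3 shown cells: F3, G3, Ab3.
Carrying that up a 2nd forward: Bb3 → C4 → Db4.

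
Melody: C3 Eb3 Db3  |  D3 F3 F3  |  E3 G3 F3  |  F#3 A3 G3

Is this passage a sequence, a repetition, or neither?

neither

Note 3 of cell 2 is F3; if this were a sequence it would be Eb3. No unit length gives a consistent transposition pattern.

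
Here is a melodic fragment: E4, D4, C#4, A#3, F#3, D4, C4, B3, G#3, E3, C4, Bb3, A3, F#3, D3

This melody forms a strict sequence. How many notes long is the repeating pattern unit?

5

15 notes total. Splitting into 3 groups of 5:
E4 D4 C#4 A#3 F#3 | D4 C4 B3 G#3 E3 | C4 Bb3 A3 F#3 D3
Each cell is the previous one down a 2nd — so the unit is 5 notes.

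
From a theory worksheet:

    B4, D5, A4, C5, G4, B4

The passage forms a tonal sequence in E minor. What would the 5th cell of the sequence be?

E4 G4

Unit = 2 notes; the statements start on B4, A4, G4, moving down a 2nd each time.
Carrying on: F#4 → E4.
Statement 5 starts on E4 and keeps the same diatonic contour: E4 G4.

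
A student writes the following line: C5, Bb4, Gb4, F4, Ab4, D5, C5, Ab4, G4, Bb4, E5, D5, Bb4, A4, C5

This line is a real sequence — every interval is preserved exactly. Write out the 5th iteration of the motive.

G#5 F#5 D5 C#5 E5

Taking 5-note groups, the heads are C5, D5, E5: the pattern moves up a 2nd.
Carrying on: F#5 → G#5.
So cell 5 is G#5 F#5 D5 C#5 E5.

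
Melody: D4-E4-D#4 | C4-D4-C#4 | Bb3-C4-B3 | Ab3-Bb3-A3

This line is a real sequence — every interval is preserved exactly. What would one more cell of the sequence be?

Gb3 Ab3 G3

The 3-note cells begin on D4, C4, Bb3, Ab3 — each down a 2nd from the last.
Statement 5 starts on Gb3 and keeps the same exact contour: Gb3 Ab3 G3.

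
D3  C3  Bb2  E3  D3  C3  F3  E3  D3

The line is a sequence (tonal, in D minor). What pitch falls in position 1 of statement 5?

A3

Grouping in 3s, the 1st note of each cell is D3, E3, F3.
Carrying that up a 2nd forward: G3 → A3.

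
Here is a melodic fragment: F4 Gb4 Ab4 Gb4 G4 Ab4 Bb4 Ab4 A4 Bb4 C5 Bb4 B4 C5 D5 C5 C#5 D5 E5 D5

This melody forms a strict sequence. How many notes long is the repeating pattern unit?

There are 20 notes; a 4-note unit gives 5 cells:
F4 Gb4 Ab4 Gb4 | G4 Ab4 Bb4 Ab4 | A4 Bb4 C5 Bb4 | B4 C5 D5 C5 | C#5 D5 E5 D5
Each cell is the previous one up a 2nd — so the unit is 4 notes.

4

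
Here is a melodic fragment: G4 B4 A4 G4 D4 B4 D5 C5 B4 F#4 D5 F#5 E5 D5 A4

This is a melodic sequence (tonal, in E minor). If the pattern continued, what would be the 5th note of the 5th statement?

With 5-note cells, note 5 of each statement runs D4, F#4, A4.
Each moves up a 3rd. Continuing: C5 → E5.

E5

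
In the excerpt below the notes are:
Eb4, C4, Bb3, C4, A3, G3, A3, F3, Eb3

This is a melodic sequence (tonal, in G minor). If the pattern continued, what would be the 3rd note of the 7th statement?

D2

The unit is 3 notes. Position-3 pitches of the 3 shown cells: Bb3, G3, Eb3.
Carrying that down a 3rd forward: C3 → A2 → F2 → D2.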